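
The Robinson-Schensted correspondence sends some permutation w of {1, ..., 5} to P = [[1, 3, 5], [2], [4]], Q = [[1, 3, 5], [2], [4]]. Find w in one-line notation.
Reverse the RSK construction: for i from n down to 1, find the cell of Q containing i, remove the entry at that cell from P, and reverse-bump it up through P; the value ejected from row 1 is w(i).

Step i=5: Q has 5 at row 1, column 3; remove that cell from P, ejecting 5. So w(5) = 5. P is now [[1, 3], [2], [4]].
Step i=4: Q has 4 at row 3, column 1; remove 4 from row 3 of P and reverse-bump: 4 enters row 2 and ejects 2; 2 enters row 1 and ejects 1. So w(4) = 1. P is now [[2, 3], [4]].
Step i=3: Q has 3 at row 1, column 2; remove that cell from P, ejecting 3. So w(3) = 3. P is now [[2], [4]].
Step i=2: Q has 2 at row 2, column 1; remove 4 from row 2 of P and reverse-bump: 4 enters row 1 and ejects 2. So w(2) = 2. P is now [[4]].
Step i=1: Q has 1 at row 1, column 1; remove that cell from P, ejecting 4. So w(1) = 4. P is now [].

So w = 4 2 3 1 5.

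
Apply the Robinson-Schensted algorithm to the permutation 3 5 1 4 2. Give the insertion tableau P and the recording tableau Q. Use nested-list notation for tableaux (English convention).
Insert each entry of the permutation into P by Schensted row insertion, recording in Q the position of each new cell.

Insert 3: appended to row 1. P = [[3]].
Insert 5: appended to row 1. P = [[3, 5]].
Insert 1: 1 bumps 3 from row 1; 3 starts row 2. P = [[1, 5], [3]].
Insert 4: 4 bumps 5 from row 1; 5 appends to row 2. P = [[1, 4], [3, 5]].
Insert 2: 2 bumps 4 from row 1; 4 bumps 5 from row 2; 5 starts row 3. P = [[1, 2], [3, 4], [5]].

So P = [[1, 2], [3, 4], [5]], Q = [[1, 2], [3, 4], [5]].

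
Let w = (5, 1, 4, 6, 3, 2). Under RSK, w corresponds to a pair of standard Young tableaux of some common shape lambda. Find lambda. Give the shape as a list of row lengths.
[3, 1, 1, 1]

Row-insert each entry into an empty tableau.

After inserting 5: P = [[5]].
After inserting 1: P = [[1], [5]].
After inserting 4: P = [[1, 4], [5]].
After inserting 6: P = [[1, 4, 6], [5]].
After inserting 3: P = [[1, 3, 6], [4], [5]].
After inserting 2: P = [[1, 2, 6], [3], [4], [5]].

The final insertion tableau P = [[1, 2, 6], [3], [4], [5]] has shape [3, 1, 1, 1].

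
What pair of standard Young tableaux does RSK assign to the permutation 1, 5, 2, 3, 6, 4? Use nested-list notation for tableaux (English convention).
P = [[1, 2, 3, 4], [5, 6]], Q = [[1, 2, 4, 5], [3, 6]]

Insert each entry of the permutation into P by Schensted row insertion, recording in Q the position of each new cell.

After inserting 1: P = [[1]].
After inserting 5: P = [[1, 5]].
After inserting 2: P = [[1, 2], [5]].
After inserting 3: P = [[1, 2, 3], [5]].
After inserting 6: P = [[1, 2, 3, 6], [5]].
After inserting 4: P = [[1, 2, 3, 4], [5, 6]].

So P = [[1, 2, 3, 4], [5, 6]], Q = [[1, 2, 4, 5], [3, 6]].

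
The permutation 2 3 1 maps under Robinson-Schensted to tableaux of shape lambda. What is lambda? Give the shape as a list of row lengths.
Row-insert each entry into an empty tableau.

After inserting 2: P = [[2]].
After inserting 3: P = [[2, 3]].
After inserting 1: P = [[1, 3], [2]].

The final insertion tableau P = [[1, 3], [2]] has shape [2, 1].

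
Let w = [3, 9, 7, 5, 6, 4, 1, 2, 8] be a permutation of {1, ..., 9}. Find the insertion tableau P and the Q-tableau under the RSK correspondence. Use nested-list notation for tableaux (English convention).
Insert each entry of the permutation into P by Schensted row insertion, recording in Q the position of each new cell.

Insert 3: appended to row 1. P = [[3]].
Insert 9: appended to row 1. P = [[3, 9]].
Insert 7: 7 bumps 9 from row 1; 9 starts row 2. P = [[3, 7], [9]].
Insert 5: 5 bumps 7 from row 1; 7 bumps 9 from row 2; 9 starts row 3. P = [[3, 5], [7], [9]].
Insert 6: appended to row 1. P = [[3, 5, 6], [7], [9]].
Insert 4: 4 bumps 5 from row 1; 5 bumps 7 from row 2; 7 bumps 9 from row 3; 9 starts row 4. P = [[3, 4, 6], [5], [7], [9]].
Insert 1: 1 bumps 3 from row 1; 3 bumps 5 from row 2; 5 bumps 7 from row 3; 7 bumps 9 from row 4; 9 starts row 5. P = [[1, 4, 6], [3], [5], [7], [9]].
Insert 2: 2 bumps 4 from row 1; 4 appends to row 2. P = [[1, 2, 6], [3, 4], [5], [7], [9]].
Insert 8: appended to row 1. P = [[1, 2, 6, 8], [3, 4], [5], [7], [9]].

So P = [[1, 2, 6, 8], [3, 4], [5], [7], [9]], Q = [[1, 2, 5, 9], [3, 8], [4], [6], [7]].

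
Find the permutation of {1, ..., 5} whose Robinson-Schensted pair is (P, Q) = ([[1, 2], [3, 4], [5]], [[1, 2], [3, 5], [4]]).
3 5 4 1 2

Reverse the RSK construction: for i from n down to 1, find the cell of Q containing i, remove the entry at that cell from P, and reverse-bump it up through P; the value ejected from row 1 is w(i).

Step i=5: Q has 5 at row 2, column 2; remove 4 from row 2 of P and reverse-bump: 4 enters row 1 and ejects 2. So w(5) = 2. P is now [[1, 4], [3], [5]].
Step i=4: Q has 4 at row 3, column 1; remove 5 from row 3 of P and reverse-bump: 5 enters row 2 and ejects 3; 3 enters row 1 and ejects 1. So w(4) = 1. P is now [[3, 4], [5]].
Step i=3: Q has 3 at row 2, column 1; remove 5 from row 2 of P and reverse-bump: 5 enters row 1 and ejects 4. So w(3) = 4. P is now [[3, 5]].
Step i=2: Q has 2 at row 1, column 2; remove that cell from P, ejecting 5. So w(2) = 5. P is now [[3]].
Step i=1: Q has 1 at row 1, column 1; remove that cell from P, ejecting 3. So w(1) = 3. P is now [].

So w = 3 5 4 1 2.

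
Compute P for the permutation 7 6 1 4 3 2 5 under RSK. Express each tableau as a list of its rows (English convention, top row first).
P = [[1, 2, 5], [3], [4], [6], [7]]

Insert 7: appended to row 1. P = [[7]].
Insert 6: 6 bumps 7 from row 1; 7 starts row 2. P = [[6], [7]].
Insert 1: 1 bumps 6 from row 1; 6 bumps 7 from row 2; 7 starts row 3. P = [[1], [6], [7]].
Insert 4: appended to row 1. P = [[1, 4], [6], [7]].
Insert 3: 3 bumps 4 from row 1; 4 bumps 6 from row 2; 6 bumps 7 from row 3; 7 starts row 4. P = [[1, 3], [4], [6], [7]].
Insert 2: 2 bumps 3 from row 1; 3 bumps 4 from row 2; 4 bumps 6 from row 3; 6 bumps 7 from row 4; 7 starts row 5. P = [[1, 2], [3], [4], [6], [7]].
Insert 5: appended to row 1. P = [[1, 2, 5], [3], [4], [6], [7]].

So P = [[1, 2, 5], [3], [4], [6], [7]].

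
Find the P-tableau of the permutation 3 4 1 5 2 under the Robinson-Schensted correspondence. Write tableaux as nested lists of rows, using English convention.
P = [[1, 2, 5], [3, 4]]

After inserting 3: P = [[3]].
After inserting 4: P = [[3, 4]].
After inserting 1: P = [[1, 4], [3]].
After inserting 5: P = [[1, 4, 5], [3]].
After inserting 2: P = [[1, 2, 5], [3, 4]].

So P = [[1, 2, 5], [3, 4]].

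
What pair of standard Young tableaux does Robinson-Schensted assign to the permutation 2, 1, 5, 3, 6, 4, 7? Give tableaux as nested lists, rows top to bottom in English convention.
Insert each entry of the permutation into P by Schensted row insertion, recording in Q the position of each new cell.

After inserting 2: P = [[2]].
After inserting 1: P = [[1], [2]].
After inserting 5: P = [[1, 5], [2]].
After inserting 3: P = [[1, 3], [2, 5]].
After inserting 6: P = [[1, 3, 6], [2, 5]].
After inserting 4: P = [[1, 3, 4], [2, 5, 6]].
After inserting 7: P = [[1, 3, 4, 7], [2, 5, 6]].

So P = [[1, 3, 4, 7], [2, 5, 6]], Q = [[1, 3, 5, 7], [2, 4, 6]].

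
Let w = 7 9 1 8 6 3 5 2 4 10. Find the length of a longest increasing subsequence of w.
4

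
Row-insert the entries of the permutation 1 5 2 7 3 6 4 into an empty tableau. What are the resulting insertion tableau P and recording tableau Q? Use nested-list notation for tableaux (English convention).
Insert each entry of the permutation into P by Schensted row insertion, recording in Q the position of each new cell.

After inserting 1: P = [[1]].
After inserting 5: P = [[1, 5]].
After inserting 2: P = [[1, 2], [5]].
After inserting 7: P = [[1, 2, 7], [5]].
After inserting 3: P = [[1, 2, 3], [5, 7]].
After inserting 6: P = [[1, 2, 3, 6], [5, 7]].
After inserting 4: P = [[1, 2, 3, 4], [5, 6], [7]].

So P = [[1, 2, 3, 4], [5, 6], [7]], Q = [[1, 2, 4, 6], [3, 5], [7]].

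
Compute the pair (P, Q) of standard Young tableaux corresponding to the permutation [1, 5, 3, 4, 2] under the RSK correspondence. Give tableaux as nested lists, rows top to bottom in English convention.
Insert each entry of the permutation into P by Schensted row insertion, recording in Q the position of each new cell.

Insert 1: appended to row 1. P = [[1]].
Insert 5: appended to row 1. P = [[1, 5]].
Insert 3: 3 bumps 5 from row 1; 5 starts row 2. P = [[1, 3], [5]].
Insert 4: appended to row 1. P = [[1, 3, 4], [5]].
Insert 2: 2 bumps 3 from row 1; 3 bumps 5 from row 2; 5 starts row 3. P = [[1, 2, 4], [3], [5]].

So P = [[1, 2, 4], [3], [5]], Q = [[1, 2, 4], [3], [5]].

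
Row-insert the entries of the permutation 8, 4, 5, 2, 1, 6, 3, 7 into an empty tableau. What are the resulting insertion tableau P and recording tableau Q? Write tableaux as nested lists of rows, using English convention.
Insert each entry of the permutation into P by Schensted row insertion, recording in Q the position of each new cell.

After inserting 8: P = [[8]].
After inserting 4: P = [[4], [8]].
After inserting 5: P = [[4, 5], [8]].
After inserting 2: P = [[2, 5], [4], [8]].
After inserting 1: P = [[1, 5], [2], [4], [8]].
After inserting 6: P = [[1, 5, 6], [2], [4], [8]].
After inserting 3: P = [[1, 3, 6], [2, 5], [4], [8]].
After inserting 7: P = [[1, 3, 6, 7], [2, 5], [4], [8]].

So P = [[1, 3, 6, 7], [2, 5], [4], [8]], Q = [[1, 3, 6, 8], [2, 7], [4], [5]].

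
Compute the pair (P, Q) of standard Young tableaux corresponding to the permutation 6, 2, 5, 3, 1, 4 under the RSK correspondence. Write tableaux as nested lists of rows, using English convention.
P = [[1, 3, 4], [2], [5], [6]], Q = [[1, 3, 6], [2], [4], [5]]

Insert each entry of the permutation into P by Schensted row insertion, recording in Q the position of each new cell.

Insert 6: appended to row 1. P = [[6]].
Insert 2: 2 bumps 6 from row 1; 6 starts row 2. P = [[2], [6]].
Insert 5: appended to row 1. P = [[2, 5], [6]].
Insert 3: 3 bumps 5 from row 1; 5 bumps 6 from row 2; 6 starts row 3. P = [[2, 3], [5], [6]].
Insert 1: 1 bumps 2 from row 1; 2 bumps 5 from row 2; 5 bumps 6 from row 3; 6 starts row 4. P = [[1, 3], [2], [5], [6]].
Insert 4: appended to row 1. P = [[1, 3, 4], [2], [5], [6]].

So P = [[1, 3, 4], [2], [5], [6]], Q = [[1, 3, 6], [2], [4], [5]].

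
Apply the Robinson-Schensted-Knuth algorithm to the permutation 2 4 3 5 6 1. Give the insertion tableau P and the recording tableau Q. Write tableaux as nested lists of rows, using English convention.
Insert each entry of the permutation into P by Schensted row insertion, recording in Q the position of each new cell.

After inserting 2: P = [[2]].
After inserting 4: P = [[2, 4]].
After inserting 3: P = [[2, 3], [4]].
After inserting 5: P = [[2, 3, 5], [4]].
After inserting 6: P = [[2, 3, 5, 6], [4]].
After inserting 1: P = [[1, 3, 5, 6], [2], [4]].

So P = [[1, 3, 5, 6], [2], [4]], Q = [[1, 2, 4, 5], [3], [6]].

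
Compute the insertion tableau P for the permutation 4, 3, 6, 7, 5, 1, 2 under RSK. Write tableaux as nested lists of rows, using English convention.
P = [[1, 2, 7], [3, 5], [4, 6]]

Insert 4: appended to row 1. P = [[4]].
Insert 3: 3 bumps 4 from row 1; 4 starts row 2. P = [[3], [4]].
Insert 6: appended to row 1. P = [[3, 6], [4]].
Insert 7: appended to row 1. P = [[3, 6, 7], [4]].
Insert 5: 5 bumps 6 from row 1; 6 appends to row 2. P = [[3, 5, 7], [4, 6]].
Insert 1: 1 bumps 3 from row 1; 3 bumps 4 from row 2; 4 starts row 3. P = [[1, 5, 7], [3, 6], [4]].
Insert 2: 2 bumps 5 from row 1; 5 bumps 6 from row 2; 6 appends to row 3. P = [[1, 2, 7], [3, 5], [4, 6]].

So P = [[1, 2, 7], [3, 5], [4, 6]].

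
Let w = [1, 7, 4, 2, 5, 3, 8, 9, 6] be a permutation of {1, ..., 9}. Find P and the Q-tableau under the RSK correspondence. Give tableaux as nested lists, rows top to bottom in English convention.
P = [[1, 2, 3, 6, 9], [4, 5, 8], [7]], Q = [[1, 2, 5, 7, 8], [3, 6, 9], [4]]

Insert each entry of the permutation into P by Schensted row insertion, recording in Q the position of each new cell.

Insert 1: appended to row 1. P = [[1]], Q = [[1]].
Insert 7: appended to row 1. P = [[1, 7]], Q = [[1, 2]].
Insert 4: 4 bumps 7 from row 1; 7 starts row 2. P = [[1, 4], [7]], Q = [[1, 2], [3]].
Insert 2: 2 bumps 4 from row 1; 4 bumps 7 from row 2; 7 starts row 3. P = [[1, 2], [4], [7]], Q = [[1, 2], [3], [4]].
Insert 5: appended to row 1. P = [[1, 2, 5], [4], [7]], Q = [[1, 2, 5], [3], [4]].
Insert 3: 3 bumps 5 from row 1; 5 appends to row 2. P = [[1, 2, 3], [4, 5], [7]], Q = [[1, 2, 5], [3, 6], [4]].
Insert 8: appended to row 1. P = [[1, 2, 3, 8], [4, 5], [7]], Q = [[1, 2, 5, 7], [3, 6], [4]].
Insert 9: appended to row 1. P = [[1, 2, 3, 8, 9], [4, 5], [7]], Q = [[1, 2, 5, 7, 8], [3, 6], [4]].
Insert 6: 6 bumps 8 from row 1; 8 appends to row 2. P = [[1, 2, 3, 6, 9], [4, 5, 8], [7]], Q = [[1, 2, 5, 7, 8], [3, 6, 9], [4]].

So P = [[1, 2, 3, 6, 9], [4, 5, 8], [7]], Q = [[1, 2, 5, 7, 8], [3, 6, 9], [4]].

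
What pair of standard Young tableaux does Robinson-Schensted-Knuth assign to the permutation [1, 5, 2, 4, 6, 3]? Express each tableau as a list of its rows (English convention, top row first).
P = [[1, 2, 3, 6], [4], [5]], Q = [[1, 2, 4, 5], [3], [6]]

Insert each entry of the permutation into P by Schensted row insertion, recording in Q the position of each new cell.

Insert 1: appended to row 1. P = [[1]].
Insert 5: appended to row 1. P = [[1, 5]].
Insert 2: 2 bumps 5 from row 1; 5 starts row 2. P = [[1, 2], [5]].
Insert 4: appended to row 1. P = [[1, 2, 4], [5]].
Insert 6: appended to row 1. P = [[1, 2, 4, 6], [5]].
Insert 3: 3 bumps 4 from row 1; 4 bumps 5 from row 2; 5 starts row 3. P = [[1, 2, 3, 6], [4], [5]].

So P = [[1, 2, 3, 6], [4], [5]], Q = [[1, 2, 4, 5], [3], [6]].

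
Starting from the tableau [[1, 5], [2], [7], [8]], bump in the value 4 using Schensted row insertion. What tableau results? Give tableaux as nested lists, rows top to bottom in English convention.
[[1, 4], [2, 5], [7], [8]]

In row 1, 4 replaces 5 (the leftmost entry greater than 4); 5 is bumped to row 2. 5 is appended to row 2. The new tableau is [[1, 4], [2, 5], [7], [8]].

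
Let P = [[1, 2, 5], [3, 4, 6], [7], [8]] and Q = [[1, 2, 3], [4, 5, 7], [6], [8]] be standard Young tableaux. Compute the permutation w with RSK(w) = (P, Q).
3 4 8 1 7 2 6 5

Reverse RSK: for i = n, n-1, ..., 1, locate i in Q, remove the corresponding corner cell from P, and reverse-bump its entry up through P; the value ejected from row 1 is w(i).

So w = 3 4 8 1 7 2 6 5.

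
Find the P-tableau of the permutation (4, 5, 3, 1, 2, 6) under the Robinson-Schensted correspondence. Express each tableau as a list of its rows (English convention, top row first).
Insert 4: appended to row 1. P = [[4]].
Insert 5: appended to row 1. P = [[4, 5]].
Insert 3: 3 bumps 4 from row 1; 4 starts row 2. P = [[3, 5], [4]].
Insert 1: 1 bumps 3 from row 1; 3 bumps 4 from row 2; 4 starts row 3. P = [[1, 5], [3], [4]].
Insert 2: 2 bumps 5 from row 1; 5 appends to row 2. P = [[1, 2], [3, 5], [4]].
Insert 6: appended to row 1. P = [[1, 2, 6], [3, 5], [4]].

So P = [[1, 2, 6], [3, 5], [4]].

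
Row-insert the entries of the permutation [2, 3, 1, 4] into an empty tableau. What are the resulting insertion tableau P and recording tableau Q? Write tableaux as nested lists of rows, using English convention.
P = [[1, 3, 4], [2]], Q = [[1, 2, 4], [3]]

Insert each entry of the permutation into P by Schensted row insertion, recording in Q the position of each new cell.

Insert 2: appended to row 1. P = [[2]], Q = [[1]].
Insert 3: appended to row 1. P = [[2, 3]], Q = [[1, 2]].
Insert 1: 1 bumps 2 from row 1; 2 starts row 2. P = [[1, 3], [2]], Q = [[1, 2], [3]].
Insert 4: appended to row 1. P = [[1, 3, 4], [2]], Q = [[1, 2, 4], [3]].

So P = [[1, 3, 4], [2]], Q = [[1, 2, 4], [3]].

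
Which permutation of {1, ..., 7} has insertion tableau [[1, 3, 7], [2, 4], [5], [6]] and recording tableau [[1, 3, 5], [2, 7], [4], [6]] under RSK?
6 2 5 4 7 1 3

Reverse the RSK construction: for i from n down to 1, find the cell of Q containing i, remove the entry at that cell from P, and reverse-bump it up through P; the value ejected from row 1 is w(i).

Step i=7: Q has 7 at row 2, column 2; remove 4 from row 2 of P and reverse-bump: 4 enters row 1 and ejects 3. So w(7) = 3. P is now [[1, 4, 7], [2], [5], [6]].
Step i=6: Q has 6 at row 4, column 1; remove 6 from row 4 of P and reverse-bump: 6 enters row 3 and ejects 5; 5 enters row 2 and ejects 2; 2 enters row 1 and ejects 1. So w(6) = 1. P is now [[2, 4, 7], [5], [6]].
Step i=5: Q has 5 at row 1, column 3; remove that cell from P, ejecting 7. So w(5) = 7. P is now [[2, 4], [5], [6]].
Step i=4: Q has 4 at row 3, column 1; remove 6 from row 3 of P and reverse-bump: 6 enters row 2 and ejects 5; 5 enters row 1 and ejects 4. So w(4) = 4. P is now [[2, 5], [6]].
Step i=3: Q has 3 at row 1, column 2; remove that cell from P, ejecting 5. So w(3) = 5. P is now [[2], [6]].
Step i=2: Q has 2 at row 2, column 1; remove 6 from row 2 of P and reverse-bump: 6 enters row 1 and ejects 2. So w(2) = 2. P is now [[6]].
Step i=1: Q has 1 at row 1, column 1; remove that cell from P, ejecting 6. So w(1) = 6. P is now [].

So w = 6 2 5 4 7 1 3.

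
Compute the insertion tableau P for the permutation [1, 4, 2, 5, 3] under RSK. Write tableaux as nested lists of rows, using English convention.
P = [[1, 2, 3], [4, 5]]

After inserting 1: P = [[1]].
After inserting 4: P = [[1, 4]].
After inserting 2: P = [[1, 2], [4]].
After inserting 5: P = [[1, 2, 5], [4]].
After inserting 3: P = [[1, 2, 3], [4, 5]].

So P = [[1, 2, 3], [4, 5]].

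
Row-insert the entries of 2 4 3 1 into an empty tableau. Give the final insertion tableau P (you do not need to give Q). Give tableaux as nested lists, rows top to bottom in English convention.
P = [[1, 3], [2], [4]]

Insert 2: appended to row 1. P = [[2]].
Insert 4: appended to row 1. P = [[2, 4]].
Insert 3: 3 bumps 4 from row 1; 4 starts row 2. P = [[2, 3], [4]].
Insert 1: 1 bumps 2 from row 1; 2 bumps 4 from row 2; 4 starts row 3. P = [[1, 3], [2], [4]].

So P = [[1, 3], [2], [4]].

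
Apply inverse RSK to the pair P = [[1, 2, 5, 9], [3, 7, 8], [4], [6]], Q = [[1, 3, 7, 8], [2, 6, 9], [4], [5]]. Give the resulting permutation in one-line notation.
Reverse the RSK construction: for i from n down to 1, find the cell of Q containing i, remove the entry at that cell from P, and reverse-bump it up through P; the value ejected from row 1 is w(i).

Step i=9: Q has 9 at row 2, column 3; remove 8 from row 2 of P and reverse-bump: 8 enters row 1 and ejects 5. So w(9) = 5. P is now [[1, 2, 8, 9], [3, 7], [4], [6]].
Step i=8: Q has 8 at row 1, column 4; remove that cell from P, ejecting 9. So w(8) = 9. P is now [[1, 2, 8], [3, 7], [4], [6]].
Step i=7: Q has 7 at row 1, column 3; remove that cell from P, ejecting 8. So w(7) = 8. P is now [[1, 2], [3, 7], [4], [6]].
Step i=6: Q has 6 at row 2, column 2; remove 7 from row 2 of P and reverse-bump: 7 enters row 1 and ejects 2. So w(6) = 2. P is now [[1, 7], [3], [4], [6]].
Step i=5: Q has 5 at row 4, column 1; remove 6 from row 4 of P and reverse-bump: 6 enters row 3 and ejects 4; 4 enters row 2 and ejects 3; 3 enters row 1 and ejects 1. So w(5) = 1. P is now [[3, 7], [4], [6]].
Step i=4: Q has 4 at row 3, column 1; remove 6 from row 3 of P and reverse-bump: 6 enters row 2 and ejects 4; 4 enters row 1 and ejects 3. So w(4) = 3. P is now [[4, 7], [6]].
Step i=3: Q has 3 at row 1, column 2; remove that cell from P, ejecting 7. So w(3) = 7. P is now [[4], [6]].
Step i=2: Q has 2 at row 2, column 1; remove 6 from row 2 of P and reverse-bump: 6 enters row 1 and ejects 4. So w(2) = 4. P is now [[6]].
Step i=1: Q has 1 at row 1, column 1; remove that cell from P, ejecting 6. So w(1) = 6. P is now [].

So w = 6 4 7 3 1 2 8 9 5.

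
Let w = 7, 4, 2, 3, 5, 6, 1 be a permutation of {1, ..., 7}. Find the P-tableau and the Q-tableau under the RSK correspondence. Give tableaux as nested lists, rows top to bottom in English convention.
Insert each entry of the permutation into P by Schensted row insertion, recording in Q the position of each new cell.

Insert 7: appended to row 1. P = [[7]], Q = [[1]].
Insert 4: 4 bumps 7 from row 1; 7 starts row 2. P = [[4], [7]], Q = [[1], [2]].
Insert 2: 2 bumps 4 from row 1; 4 bumps 7 from row 2; 7 starts row 3. P = [[2], [4], [7]], Q = [[1], [2], [3]].
Insert 3: appended to row 1. P = [[2, 3], [4], [7]], Q = [[1, 4], [2], [3]].
Insert 5: appended to row 1. P = [[2, 3, 5], [4], [7]], Q = [[1, 4, 5], [2], [3]].
Insert 6: appended to row 1. P = [[2, 3, 5, 6], [4], [7]], Q = [[1, 4, 5, 6], [2], [3]].
Insert 1: 1 bumps 2 from row 1; 2 bumps 4 from row 2; 4 bumps 7 from row 3; 7 starts row 4. P = [[1, 3, 5, 6], [2], [4], [7]], Q = [[1, 4, 5, 6], [2], [3], [7]].

So P = [[1, 3, 5, 6], [2], [4], [7]], Q = [[1, 4, 5, 6], [2], [3], [7]].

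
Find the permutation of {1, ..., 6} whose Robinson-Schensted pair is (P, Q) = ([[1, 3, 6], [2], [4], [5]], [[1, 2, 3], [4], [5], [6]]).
Reverse the RSK construction: for i from n down to 1, find the cell of Q containing i, remove the entry at that cell from P, and reverse-bump it up through P; the value ejected from row 1 is w(i).

Step i=6: Q has 6 at row 4, column 1; remove 5 from row 4 of P and reverse-bump: 5 enters row 3 and ejects 4; 4 enters row 2 and ejects 2; 2 enters row 1 and ejects 1. So w(6) = 1. P is now [[2, 3, 6], [4], [5]].
Step i=5: Q has 5 at row 3, column 1; remove 5 from row 3 of P and reverse-bump: 5 enters row 2 and ejects 4; 4 enters row 1 and ejects 3. So w(5) = 3. P is now [[2, 4, 6], [5]].
Step i=4: Q has 4 at row 2, column 1; remove 5 from row 2 of P and reverse-bump: 5 enters row 1 and ejects 4. So w(4) = 4. P is now [[2, 5, 6]].
Step i=3: Q has 3 at row 1, column 3; remove that cell from P, ejecting 6. So w(3) = 6. P is now [[2, 5]].
Step i=2: Q has 2 at row 1, column 2; remove that cell from P, ejecting 5. So w(2) = 5. P is now [[2]].
Step i=1: Q has 1 at row 1, column 1; remove that cell from P, ejecting 2. So w(1) = 2. P is now [].

So w = 2 5 6 4 3 1.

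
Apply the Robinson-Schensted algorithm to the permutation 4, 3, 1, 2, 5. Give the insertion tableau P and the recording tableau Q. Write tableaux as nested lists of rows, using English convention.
P = [[1, 2, 5], [3], [4]], Q = [[1, 4, 5], [2], [3]]

Insert each entry of the permutation into P by Schensted row insertion, recording in Q the position of each new cell.

Insert 4: appended to row 1. P = [[4]].
Insert 3: 3 bumps 4 from row 1; 4 starts row 2. P = [[3], [4]].
Insert 1: 1 bumps 3 from row 1; 3 bumps 4 from row 2; 4 starts row 3. P = [[1], [3], [4]].
Insert 2: appended to row 1. P = [[1, 2], [3], [4]].
Insert 5: appended to row 1. P = [[1, 2, 5], [3], [4]].

So P = [[1, 2, 5], [3], [4]], Q = [[1, 4, 5], [2], [3]].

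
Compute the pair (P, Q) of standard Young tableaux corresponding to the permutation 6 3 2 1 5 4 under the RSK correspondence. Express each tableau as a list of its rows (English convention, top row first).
Insert each entry of the permutation into P by Schensted row insertion, recording in Q the position of each new cell.

Insert 6: appended to row 1. P = [[6]].
Insert 3: 3 bumps 6 from row 1; 6 starts row 2. P = [[3], [6]].
Insert 2: 2 bumps 3 from row 1; 3 bumps 6 from row 2; 6 starts row 3. P = [[2], [3], [6]].
Insert 1: 1 bumps 2 from row 1; 2 bumps 3 from row 2; 3 bumps 6 from row 3; 6 starts row 4. P = [[1], [2], [3], [6]].
Insert 5: appended to row 1. P = [[1, 5], [2], [3], [6]].
Insert 4: 4 bumps 5 from row 1; 5 appends to row 2. P = [[1, 4], [2, 5], [3], [6]].

So P = [[1, 4], [2, 5], [3], [6]], Q = [[1, 5], [2, 6], [3], [4]].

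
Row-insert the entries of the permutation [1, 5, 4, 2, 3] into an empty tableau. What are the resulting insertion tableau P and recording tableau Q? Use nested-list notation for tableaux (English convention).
P = [[1, 2, 3], [4], [5]], Q = [[1, 2, 5], [3], [4]]

Insert each entry of the permutation into P by Schensted row insertion, recording in Q the position of each new cell.

Insert 1: appended to row 1. P = [[1]].
Insert 5: appended to row 1. P = [[1, 5]].
Insert 4: 4 bumps 5 from row 1; 5 starts row 2. P = [[1, 4], [5]].
Insert 2: 2 bumps 4 from row 1; 4 bumps 5 from row 2; 5 starts row 3. P = [[1, 2], [4], [5]].
Insert 3: appended to row 1. P = [[1, 2, 3], [4], [5]].

So P = [[1, 2, 3], [4], [5]], Q = [[1, 2, 5], [3], [4]].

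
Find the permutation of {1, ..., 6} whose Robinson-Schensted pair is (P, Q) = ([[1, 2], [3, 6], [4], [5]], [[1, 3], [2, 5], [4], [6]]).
Reverse the RSK construction: for i from n down to 1, find the cell of Q containing i, remove the entry at that cell from P, and reverse-bump it up through P; the value ejected from row 1 is w(i).

Step i=6: Q has 6 at row 4, column 1; remove 5 from row 4 of P and reverse-bump: 5 enters row 3 and ejects 4; 4 enters row 2 and ejects 3; 3 enters row 1 and ejects 2. So w(6) = 2. P is now [[1, 3], [4, 6], [5]].
Step i=5: Q has 5 at row 2, column 2; remove 6 from row 2 of P and reverse-bump: 6 enters row 1 and ejects 3. So w(5) = 3. P is now [[1, 6], [4], [5]].
Step i=4: Q has 4 at row 3, column 1; remove 5 from row 3 of P and reverse-bump: 5 enters row 2 and ejects 4; 4 enters row 1 and ejects 1. So w(4) = 1. P is now [[4, 6], [5]].
Step i=3: Q has 3 at row 1, column 2; remove that cell from P, ejecting 6. So w(3) = 6. P is now [[4], [5]].
Step i=2: Q has 2 at row 2, column 1; remove 5 from row 2 of P and reverse-bump: 5 enters row 1 and ejects 4. So w(2) = 4. P is now [[5]].
Step i=1: Q has 1 at row 1, column 1; remove that cell from P, ejecting 5. So w(1) = 5. P is now [].

So w = 5 4 6 1 3 2.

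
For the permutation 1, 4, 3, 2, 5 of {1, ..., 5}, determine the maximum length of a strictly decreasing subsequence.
3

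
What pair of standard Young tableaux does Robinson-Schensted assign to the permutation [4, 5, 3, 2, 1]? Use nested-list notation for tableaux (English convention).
P = [[1, 5], [2], [3], [4]], Q = [[1, 2], [3], [4], [5]]

Insert each entry of the permutation into P by Schensted row insertion, recording in Q the position of each new cell.

After inserting 4: P = [[4]].
After inserting 5: P = [[4, 5]].
After inserting 3: P = [[3, 5], [4]].
After inserting 2: P = [[2, 5], [3], [4]].
After inserting 1: P = [[1, 5], [2], [3], [4]].

So P = [[1, 5], [2], [3], [4]], Q = [[1, 2], [3], [4], [5]].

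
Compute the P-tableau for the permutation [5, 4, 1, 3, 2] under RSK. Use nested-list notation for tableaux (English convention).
Insert 5: appended to row 1. P = [[5]].
Insert 4: 4 bumps 5 from row 1; 5 starts row 2. P = [[4], [5]].
Insert 1: 1 bumps 4 from row 1; 4 bumps 5 from row 2; 5 starts row 3. P = [[1], [4], [5]].
Insert 3: appended to row 1. P = [[1, 3], [4], [5]].
Insert 2: 2 bumps 3 from row 1; 3 bumps 4 from row 2; 4 bumps 5 from row 3; 5 starts row 4. P = [[1, 2], [3], [4], [5]].

So P = [[1, 2], [3], [4], [5]].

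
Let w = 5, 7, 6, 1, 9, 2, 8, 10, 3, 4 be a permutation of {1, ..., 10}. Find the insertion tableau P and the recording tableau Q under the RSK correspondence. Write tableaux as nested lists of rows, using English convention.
P = [[1, 2, 3, 4], [5, 6, 8, 10], [7, 9]], Q = [[1, 2, 5, 8], [3, 6, 7, 10], [4, 9]]

Insert each entry of the permutation into P by Schensted row insertion, recording in Q the position of each new cell.

Insert 5: appended to row 1. P = [[5]], Q = [[1]].
Insert 7: appended to row 1. P = [[5, 7]], Q = [[1, 2]].
Insert 6: 6 bumps 7 from row 1; 7 starts row 2. P = [[5, 6], [7]], Q = [[1, 2], [3]].
Insert 1: 1 bumps 5 from row 1; 5 bumps 7 from row 2; 7 starts row 3. P = [[1, 6], [5], [7]], Q = [[1, 2], [3], [4]].
Insert 9: appended to row 1. P = [[1, 6, 9], [5], [7]], Q = [[1, 2, 5], [3], [4]].
Insert 2: 2 bumps 6 from row 1; 6 appends to row 2. P = [[1, 2, 9], [5, 6], [7]], Q = [[1, 2, 5], [3, 6], [4]].
Insert 8: 8 bumps 9 from row 1; 9 appends to row 2. P = [[1, 2, 8], [5, 6, 9], [7]], Q = [[1, 2, 5], [3, 6, 7], [4]].
Insert 10: appended to row 1. P = [[1, 2, 8, 10], [5, 6, 9], [7]], Q = [[1, 2, 5, 8], [3, 6, 7], [4]].
Insert 3: 3 bumps 8 from row 1; 8 bumps 9 from row 2; 9 appends to row 3. P = [[1, 2, 3, 10], [5, 6, 8], [7, 9]], Q = [[1, 2, 5, 8], [3, 6, 7], [4, 9]].
Insert 4: 4 bumps 10 from row 1; 10 appends to row 2. P = [[1, 2, 3, 4], [5, 6, 8, 10], [7, 9]], Q = [[1, 2, 5, 8], [3, 6, 7, 10], [4, 9]].

So P = [[1, 2, 3, 4], [5, 6, 8, 10], [7, 9]], Q = [[1, 2, 5, 8], [3, 6, 7, 10], [4, 9]].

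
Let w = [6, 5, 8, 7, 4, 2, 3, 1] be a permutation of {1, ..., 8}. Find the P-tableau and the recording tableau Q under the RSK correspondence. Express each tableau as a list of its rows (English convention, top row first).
Insert each entry of the permutation into P by Schensted row insertion, recording in Q the position of each new cell.

Insert 6: appended to row 1. P = [[6]].
Insert 5: 5 bumps 6 from row 1; 6 starts row 2. P = [[5], [6]].
Insert 8: appended to row 1. P = [[5, 8], [6]].
Insert 7: 7 bumps 8 from row 1; 8 appends to row 2. P = [[5, 7], [6, 8]].
Insert 4: 4 bumps 5 from row 1; 5 bumps 6 from row 2; 6 starts row 3. P = [[4, 7], [5, 8], [6]].
Insert 2: 2 bumps 4 from row 1; 4 bumps 5 from row 2; 5 bumps 6 from row 3; 6 starts row 4. P = [[2, 7], [4, 8], [5], [6]].
Insert 3: 3 bumps 7 from row 1; 7 bumps 8 from row 2; 8 appends to row 3. P = [[2, 3], [4, 7], [5, 8], [6]].
Insert 1: 1 bumps 2 from row 1; 2 bumps 4 from row 2; 4 bumps 5 from row 3; 5 bumps 6 from row 4; 6 starts row 5. P = [[1, 3], [2, 7], [4, 8], [5], [6]].

So P = [[1, 3], [2, 7], [4, 8], [5], [6]], Q = [[1, 3], [2, 4], [5, 7], [6], [8]].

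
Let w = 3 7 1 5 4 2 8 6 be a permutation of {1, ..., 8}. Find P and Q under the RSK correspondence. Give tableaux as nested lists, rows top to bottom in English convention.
P = [[1, 2, 6], [3, 4, 8], [5], [7]], Q = [[1, 2, 7], [3, 4, 8], [5], [6]]

Insert each entry of the permutation into P by Schensted row insertion, recording in Q the position of each new cell.

Insert 3: appended to row 1. P = [[3]], Q = [[1]].
Insert 7: appended to row 1. P = [[3, 7]], Q = [[1, 2]].
Insert 1: 1 bumps 3 from row 1; 3 starts row 2. P = [[1, 7], [3]], Q = [[1, 2], [3]].
Insert 5: 5 bumps 7 from row 1; 7 appends to row 2. P = [[1, 5], [3, 7]], Q = [[1, 2], [3, 4]].
Insert 4: 4 bumps 5 from row 1; 5 bumps 7 from row 2; 7 starts row 3. P = [[1, 4], [3, 5], [7]], Q = [[1, 2], [3, 4], [5]].
Insert 2: 2 bumps 4 from row 1; 4 bumps 5 from row 2; 5 bumps 7 from row 3; 7 starts row 4. P = [[1, 2], [3, 4], [5], [7]], Q = [[1, 2], [3, 4], [5], [6]].
Insert 8: appended to row 1. P = [[1, 2, 8], [3, 4], [5], [7]], Q = [[1, 2, 7], [3, 4], [5], [6]].
Insert 6: 6 bumps 8 from row 1; 8 appends to row 2. P = [[1, 2, 6], [3, 4, 8], [5], [7]], Q = [[1, 2, 7], [3, 4, 8], [5], [6]].

So P = [[1, 2, 6], [3, 4, 8], [5], [7]], Q = [[1, 2, 7], [3, 4, 8], [5], [6]].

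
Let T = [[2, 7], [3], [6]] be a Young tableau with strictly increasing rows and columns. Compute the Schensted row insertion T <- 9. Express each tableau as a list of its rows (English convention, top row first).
[[2, 7, 9], [3], [6]]

9 is larger than every entry of row 1, so it is appended to row 1. The new tableau is [[2, 7, 9], [3], [6]].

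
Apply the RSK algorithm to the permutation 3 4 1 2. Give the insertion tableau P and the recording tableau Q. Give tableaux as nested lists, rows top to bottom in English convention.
Insert each entry of the permutation into P by Schensted row insertion, recording in Q the position of each new cell.

Insert 3: appended to row 1. P = [[3]].
Insert 4: appended to row 1. P = [[3, 4]].
Insert 1: 1 bumps 3 from row 1; 3 starts row 2. P = [[1, 4], [3]].
Insert 2: 2 bumps 4 from row 1; 4 appends to row 2. P = [[1, 2], [3, 4]].

So P = [[1, 2], [3, 4]], Q = [[1, 2], [3, 4]].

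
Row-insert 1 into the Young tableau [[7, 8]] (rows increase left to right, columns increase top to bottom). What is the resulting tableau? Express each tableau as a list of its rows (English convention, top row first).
In row 1, 1 replaces 7 (the leftmost entry greater than 1); 7 is bumped to row 2. 7 starts a new row 2. The new tableau is [[1, 8], [7]].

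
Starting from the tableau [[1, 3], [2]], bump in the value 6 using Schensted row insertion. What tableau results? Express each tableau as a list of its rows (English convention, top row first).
6 is larger than every entry of row 1, so it is appended to row 1. The new tableau is [[1, 3, 6], [2]].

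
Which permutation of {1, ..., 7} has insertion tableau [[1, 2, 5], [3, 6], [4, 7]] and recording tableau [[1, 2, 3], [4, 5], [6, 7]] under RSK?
Reverse the RSK construction: for i from n down to 1, find the cell of Q containing i, remove the entry at that cell from P, and reverse-bump it up through P; the value ejected from row 1 is w(i).

Step i=7: Q has 7 at row 3, column 2; remove 7 from row 3 of P and reverse-bump: 7 enters row 2 and ejects 6; 6 enters row 1 and ejects 5. So w(7) = 5. P is now [[1, 2, 6], [3, 7], [4]].
Step i=6: Q has 6 at row 3, column 1; remove 4 from row 3 of P and reverse-bump: 4 enters row 2 and ejects 3; 3 enters row 1 and ejects 2. So w(6) = 2. P is now [[1, 3, 6], [4, 7]].
Step i=5: Q has 5 at row 2, column 2; remove 7 from row 2 of P and reverse-bump: 7 enters row 1 and ejects 6. So w(5) = 6. P is now [[1, 3, 7], [4]].
Step i=4: Q has 4 at row 2, column 1; remove 4 from row 2 of P and reverse-bump: 4 enters row 1 and ejects 3. So w(4) = 3. P is now [[1, 4, 7]].
Step i=3: Q has 3 at row 1, column 3; remove that cell from P, ejecting 7. So w(3) = 7. P is now [[1, 4]].
Step i=2: Q has 2 at row 1, column 2; remove that cell from P, ejecting 4. So w(2) = 4. P is now [[1]].
Step i=1: Q has 1 at row 1, column 1; remove that cell from P, ejecting 1. So w(1) = 1. P is now [].

So w = 1 4 7 3 6 2 5.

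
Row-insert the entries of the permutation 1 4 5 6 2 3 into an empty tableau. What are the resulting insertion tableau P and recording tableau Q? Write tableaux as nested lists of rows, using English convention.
Insert each entry of the permutation into P by Schensted row insertion, recording in Q the position of each new cell.

After inserting 1: P = [[1]].
After inserting 4: P = [[1, 4]].
After inserting 5: P = [[1, 4, 5]].
After inserting 6: P = [[1, 4, 5, 6]].
After inserting 2: P = [[1, 2, 5, 6], [4]].
After inserting 3: P = [[1, 2, 3, 6], [4, 5]].

So P = [[1, 2, 3, 6], [4, 5]], Q = [[1, 2, 3, 4], [5, 6]].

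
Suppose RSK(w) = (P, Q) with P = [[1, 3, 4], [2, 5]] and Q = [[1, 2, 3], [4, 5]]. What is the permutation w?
Reverse the RSK construction: for i from n down to 1, find the cell of Q containing i, remove the entry at that cell from P, and reverse-bump it up through P; the value ejected from row 1 is w(i).

Step i=5: Q has 5 at row 2, column 2; remove 5 from row 2 of P and reverse-bump: 5 enters row 1 and ejects 4. So w(5) = 4. P is now [[1, 3, 5], [2]].
Step i=4: Q has 4 at row 2, column 1; remove 2 from row 2 of P and reverse-bump: 2 enters row 1 and ejects 1. So w(4) = 1. P is now [[2, 3, 5]].
Step i=3: Q has 3 at row 1, column 3; remove that cell from P, ejecting 5. So w(3) = 5. P is now [[2, 3]].
Step i=2: Q has 2 at row 1, column 2; remove that cell from P, ejecting 3. So w(2) = 3. P is now [[2]].
Step i=1: Q has 1 at row 1, column 1; remove that cell from P, ejecting 2. So w(1) = 2. P is now [].

So w = 2 3 5 1 4.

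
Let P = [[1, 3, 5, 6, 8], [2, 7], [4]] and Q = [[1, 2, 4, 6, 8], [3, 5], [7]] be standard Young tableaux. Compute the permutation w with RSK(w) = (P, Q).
2 4 3 7 5 6 1 8

Reverse the RSK construction: for i from n down to 1, find the cell of Q containing i, remove the entry at that cell from P, and reverse-bump it up through P; the value ejected from row 1 is w(i).

Step i=8: Q has 8 at row 1, column 5; remove that cell from P, ejecting 8. So w(8) = 8. P is now [[1, 3, 5, 6], [2, 7], [4]].
Step i=7: Q has 7 at row 3, column 1; remove 4 from row 3 of P and reverse-bump: 4 enters row 2 and ejects 2; 2 enters row 1 and ejects 1. So w(7) = 1. P is now [[2, 3, 5, 6], [4, 7]].
Step i=6: Q has 6 at row 1, column 4; remove that cell from P, ejecting 6. So w(6) = 6. P is now [[2, 3, 5], [4, 7]].
Step i=5: Q has 5 at row 2, column 2; remove 7 from row 2 of P and reverse-bump: 7 enters row 1 and ejects 5. So w(5) = 5. P is now [[2, 3, 7], [4]].
Step i=4: Q has 4 at row 1, column 3; remove that cell from P, ejecting 7. So w(4) = 7. P is now [[2, 3], [4]].
Step i=3: Q has 3 at row 2, column 1; remove 4 from row 2 of P and reverse-bump: 4 enters row 1 and ejects 3. So w(3) = 3. P is now [[2, 4]].
Step i=2: Q has 2 at row 1, column 2; remove that cell from P, ejecting 4. So w(2) = 4. P is now [[2]].
Step i=1: Q has 1 at row 1, column 1; remove that cell from P, ejecting 2. So w(1) = 2. P is now [].

So w = 2 4 3 7 5 6 1 8.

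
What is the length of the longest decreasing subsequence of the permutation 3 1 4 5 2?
2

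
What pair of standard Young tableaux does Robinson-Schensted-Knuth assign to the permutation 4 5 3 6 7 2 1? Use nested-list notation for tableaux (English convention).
Insert each entry of the permutation into P by Schensted row insertion, recording in Q the position of each new cell.

After inserting 4: P = [[4]].
After inserting 5: P = [[4, 5]].
After inserting 3: P = [[3, 5], [4]].
After inserting 6: P = [[3, 5, 6], [4]].
After inserting 7: P = [[3, 5, 6, 7], [4]].
After inserting 2: P = [[2, 5, 6, 7], [3], [4]].
After inserting 1: P = [[1, 5, 6, 7], [2], [3], [4]].

So P = [[1, 5, 6, 7], [2], [3], [4]], Q = [[1, 2, 4, 5], [3], [6], [7]].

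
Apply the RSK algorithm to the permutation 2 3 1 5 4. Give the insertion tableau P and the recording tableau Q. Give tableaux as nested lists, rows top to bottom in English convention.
Insert each entry of the permutation into P by Schensted row insertion, recording in Q the position of each new cell.

Insert 2: appended to row 1. P = [[2]].
Insert 3: appended to row 1. P = [[2, 3]].
Insert 1: 1 bumps 2 from row 1; 2 starts row 2. P = [[1, 3], [2]].
Insert 5: appended to row 1. P = [[1, 3, 5], [2]].
Insert 4: 4 bumps 5 from row 1; 5 appends to row 2. P = [[1, 3, 4], [2, 5]].

So P = [[1, 3, 4], [2, 5]], Q = [[1, 2, 4], [3, 5]].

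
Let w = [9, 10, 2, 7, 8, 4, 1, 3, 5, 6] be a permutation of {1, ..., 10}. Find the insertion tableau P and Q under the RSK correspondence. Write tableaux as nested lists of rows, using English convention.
P = [[1, 3, 5, 6], [2, 4, 8], [7, 10], [9]], Q = [[1, 2, 5, 10], [3, 4, 9], [6, 8], [7]]

Insert each entry of the permutation into P by Schensted row insertion, recording in Q the position of each new cell.

Insert 9: appended to row 1. P = [[9]].
Insert 10: appended to row 1. P = [[9, 10]].
Insert 2: 2 bumps 9 from row 1; 9 starts row 2. P = [[2, 10], [9]].
Insert 7: 7 bumps 10 from row 1; 10 appends to row 2. P = [[2, 7], [9, 10]].
Insert 8: appended to row 1. P = [[2, 7, 8], [9, 10]].
Insert 4: 4 bumps 7 from row 1; 7 bumps 9 from row 2; 9 starts row 3. P = [[2, 4, 8], [7, 10], [9]].
Insert 1: 1 bumps 2 from row 1; 2 bumps 7 from row 2; 7 bumps 9 from row 3; 9 starts row 4. P = [[1, 4, 8], [2, 10], [7], [9]].
Insert 3: 3 bumps 4 from row 1; 4 bumps 10 from row 2; 10 appends to row 3. P = [[1, 3, 8], [2, 4], [7, 10], [9]].
Insert 5: 5 bumps 8 from row 1; 8 appends to row 2. P = [[1, 3, 5], [2, 4, 8], [7, 10], [9]].
Insert 6: appended to row 1. P = [[1, 3, 5, 6], [2, 4, 8], [7, 10], [9]].

So P = [[1, 3, 5, 6], [2, 4, 8], [7, 10], [9]], Q = [[1, 2, 5, 10], [3, 4, 9], [6, 8], [7]].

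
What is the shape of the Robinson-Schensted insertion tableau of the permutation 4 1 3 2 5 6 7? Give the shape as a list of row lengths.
Row-insert each entry into an empty tableau.

After inserting 4: P = [[4]].
After inserting 1: P = [[1], [4]].
After inserting 3: P = [[1, 3], [4]].
After inserting 2: P = [[1, 2], [3], [4]].
After inserting 5: P = [[1, 2, 5], [3], [4]].
After inserting 6: P = [[1, 2, 5, 6], [3], [4]].
After inserting 7: P = [[1, 2, 5, 6, 7], [3], [4]].

The final insertion tableau P = [[1, 2, 5, 6, 7], [3], [4]] has shape [5, 1, 1].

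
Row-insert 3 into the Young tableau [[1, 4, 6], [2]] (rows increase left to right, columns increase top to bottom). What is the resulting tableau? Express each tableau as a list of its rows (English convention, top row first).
In row 1, 3 replaces 4 (the leftmost entry greater than 3); 4 is bumped to row 2. 4 is appended to row 2. The new tableau is [[1, 3, 6], [2, 4]].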